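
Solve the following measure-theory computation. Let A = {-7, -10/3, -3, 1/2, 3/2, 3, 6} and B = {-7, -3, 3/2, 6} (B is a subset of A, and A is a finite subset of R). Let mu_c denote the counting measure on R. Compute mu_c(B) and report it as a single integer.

Counting measure assigns mu_c(E) = |E| (number of elements) when E is finite.
B has 4 element(s), so mu_c(B) = 4.

4


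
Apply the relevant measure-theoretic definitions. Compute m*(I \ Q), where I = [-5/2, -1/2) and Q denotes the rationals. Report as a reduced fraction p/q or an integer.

The interval I = [-5/2, -1/2) has m(I) = -1/2 - (-5/2) = 2 (endpoints are measure-zero, so open/closed/half-open agree). Write I = (I cap Q) u (I \ Q). The rationals in I are countable, so m*(I cap Q) = 0 (cover each rational by intervals whose total length is arbitrarily small). By countable subadditivity m*(I) <= m*(I cap Q) + m*(I \ Q), hence m*(I \ Q) >= m(I) = 2. The reverse inequality m*(I \ Q) <= m*(I) = 2 is trivial since (I \ Q) is a subset of I. Therefore m*(I \ Q) = 2.

2


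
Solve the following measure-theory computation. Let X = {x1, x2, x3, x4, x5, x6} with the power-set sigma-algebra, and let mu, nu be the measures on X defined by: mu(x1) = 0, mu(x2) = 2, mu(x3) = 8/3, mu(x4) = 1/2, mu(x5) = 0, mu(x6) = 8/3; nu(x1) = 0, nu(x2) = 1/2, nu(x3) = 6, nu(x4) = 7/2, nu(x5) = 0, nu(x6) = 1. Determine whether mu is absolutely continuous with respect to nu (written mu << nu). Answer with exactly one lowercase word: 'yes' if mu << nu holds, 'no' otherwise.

mu << nu means: every nu-null measurable set is also mu-null; equivalently, for every atom x, if nu({x}) = 0 then mu({x}) = 0.
Checking each atom:
  x1: nu = 0, mu = 0 -> consistent with mu << nu.
  x2: nu = 1/2 > 0 -> no constraint.
  x3: nu = 6 > 0 -> no constraint.
  x4: nu = 7/2 > 0 -> no constraint.
  x5: nu = 0, mu = 0 -> consistent with mu << nu.
  x6: nu = 1 > 0 -> no constraint.
No atom violates the condition. Therefore mu << nu.

yes


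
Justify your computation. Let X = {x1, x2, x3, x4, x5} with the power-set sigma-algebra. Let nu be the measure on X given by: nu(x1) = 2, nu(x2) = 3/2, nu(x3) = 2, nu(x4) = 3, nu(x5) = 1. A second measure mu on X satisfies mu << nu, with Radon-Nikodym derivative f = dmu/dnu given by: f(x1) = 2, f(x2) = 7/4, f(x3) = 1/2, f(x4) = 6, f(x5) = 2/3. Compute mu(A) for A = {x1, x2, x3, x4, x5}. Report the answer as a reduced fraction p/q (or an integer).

By the defining property of the Radon-Nikodym derivative, for every measurable set A,
  mu(A) = integral_A f dnu.
Since nu is a discrete measure concentrated on the atoms of X, the integral over A reduces to the sum
  mu(A) = sum_{x in A} f(x) * nu({x}).
Computing each term:
  x1: f(x1) * nu(x1) = 2 * 2 = 4.
  x2: f(x2) * nu(x2) = 7/4 * 3/2 = 21/8.
  x3: f(x3) * nu(x3) = 1/2 * 2 = 1.
  x4: f(x4) * nu(x4) = 6 * 3 = 18.
  x5: f(x5) * nu(x5) = 2/3 * 1 = 2/3.
Summing: mu(A) = 4 + 21/8 + 1 + 18 + 2/3 = 631/24.

631/24


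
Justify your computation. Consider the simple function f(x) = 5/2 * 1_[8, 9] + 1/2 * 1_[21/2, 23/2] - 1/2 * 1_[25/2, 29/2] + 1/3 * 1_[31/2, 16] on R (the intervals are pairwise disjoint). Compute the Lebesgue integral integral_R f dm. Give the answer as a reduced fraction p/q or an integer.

For a simple function f = sum_i c_i * 1_{A_i} with disjoint A_i,
  integral f dm = sum_i c_i * m(A_i).
Lengths of the A_i:
  m(A_1) = 9 - 8 = 1.
  m(A_2) = 23/2 - 21/2 = 1.
  m(A_3) = 29/2 - 25/2 = 2.
  m(A_4) = 16 - 31/2 = 1/2.
Contributions c_i * m(A_i):
  (5/2) * (1) = 5/2.
  (1/2) * (1) = 1/2.
  (-1/2) * (2) = -1.
  (1/3) * (1/2) = 1/6.
Total: 5/2 + 1/2 - 1 + 1/6 = 13/6.

13/6


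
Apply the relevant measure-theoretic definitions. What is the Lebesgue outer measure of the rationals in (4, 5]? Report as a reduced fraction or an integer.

E = Q cap (4, 5] is a subset of Q, which is countable. Enumerate Q = {q_1, q_2, ...}; for any eps > 0, cover q_k by the open interval (q_k - eps/2^(k+1), q_k + eps/2^(k+1)), of length eps/2^k. The total cover length is sum_{k>=1} eps/2^k = eps. Hence m*(E) <= m*(Q) <= eps for every eps > 0, and since outer measure is non-negative, m*(E) = 0.

0


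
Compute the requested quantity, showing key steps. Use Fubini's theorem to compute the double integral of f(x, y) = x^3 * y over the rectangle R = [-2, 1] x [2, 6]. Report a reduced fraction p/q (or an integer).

f(x, y) is a tensor product of a function of x and a function of y, and both factors are bounded continuous (hence Lebesgue integrable) on the rectangle, so Fubini's theorem applies:
  integral_R f d(m x m) = (integral_a1^b1 x^3 dx) * (integral_a2^b2 y dy).
Inner integral in x: integral_{-2}^{1} x^3 dx = (1^4 - (-2)^4)/4
  = -15/4.
Inner integral in y: integral_{2}^{6} y dy = (6^2 - 2^2)/2
  = 16.
Product: (-15/4) * (16) = -60.

-60


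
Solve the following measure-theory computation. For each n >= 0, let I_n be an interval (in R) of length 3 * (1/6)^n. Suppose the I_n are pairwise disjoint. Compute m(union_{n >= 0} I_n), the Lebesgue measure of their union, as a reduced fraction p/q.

By countable additivity of the Lebesgue measure on pairwise disjoint measurable sets,
  m(union_{n >= 0} I_n) = sum_{n >= 0} m(I_n) = sum_{n >= 0} a * r^n,
  with a = 3 and r = 1/6.
Since 0 < r = 1/6 < 1, the geometric series converges:
  sum_{n >= 0} a * r^n = a / (1 - r).
  = 3 / (1 - 1/6)
  = 3 / (5/6)
  = 18/5.

18/5


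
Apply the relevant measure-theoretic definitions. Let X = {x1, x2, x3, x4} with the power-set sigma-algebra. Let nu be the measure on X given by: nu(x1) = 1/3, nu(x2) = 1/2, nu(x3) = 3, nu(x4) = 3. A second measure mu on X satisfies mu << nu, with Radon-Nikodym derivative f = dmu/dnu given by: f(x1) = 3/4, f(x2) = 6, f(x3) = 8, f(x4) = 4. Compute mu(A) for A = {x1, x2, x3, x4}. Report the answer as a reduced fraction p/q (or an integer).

By the defining property of the Radon-Nikodym derivative, for every measurable set A,
  mu(A) = integral_A f dnu.
Since nu is a discrete measure concentrated on the atoms of X, the integral over A reduces to the sum
  mu(A) = sum_{x in A} f(x) * nu({x}).
Computing each term:
  x1: f(x1) * nu(x1) = 3/4 * 1/3 = 1/4.
  x2: f(x2) * nu(x2) = 6 * 1/2 = 3.
  x3: f(x3) * nu(x3) = 8 * 3 = 24.
  x4: f(x4) * nu(x4) = 4 * 3 = 12.
Summing: mu(A) = 1/4 + 3 + 24 + 12 = 157/4.

157/4


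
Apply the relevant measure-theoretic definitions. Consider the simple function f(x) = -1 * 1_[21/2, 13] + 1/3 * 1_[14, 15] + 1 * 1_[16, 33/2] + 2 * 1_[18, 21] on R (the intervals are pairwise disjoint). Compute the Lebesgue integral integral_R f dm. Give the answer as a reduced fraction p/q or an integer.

For a simple function f = sum_i c_i * 1_{A_i} with disjoint A_i,
  integral f dm = sum_i c_i * m(A_i).
Lengths of the A_i:
  m(A_1) = 13 - 21/2 = 5/2.
  m(A_2) = 15 - 14 = 1.
  m(A_3) = 33/2 - 16 = 1/2.
  m(A_4) = 21 - 18 = 3.
Contributions c_i * m(A_i):
  (-1) * (5/2) = -5/2.
  (1/3) * (1) = 1/3.
  (1) * (1/2) = 1/2.
  (2) * (3) = 6.
Total: -5/2 + 1/3 + 1/2 + 6 = 13/3.

13/3


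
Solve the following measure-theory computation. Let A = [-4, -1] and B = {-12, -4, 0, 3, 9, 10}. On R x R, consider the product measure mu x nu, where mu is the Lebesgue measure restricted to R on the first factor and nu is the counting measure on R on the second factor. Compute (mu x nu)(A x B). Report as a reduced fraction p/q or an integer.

For a measurable rectangle A x B, the product measure satisfies
  (mu x nu)(A x B) = mu(A) * nu(B).
  mu(A) = 3.
  nu(B) = 6.
  (mu x nu)(A x B) = 3 * 6 = 18.

18


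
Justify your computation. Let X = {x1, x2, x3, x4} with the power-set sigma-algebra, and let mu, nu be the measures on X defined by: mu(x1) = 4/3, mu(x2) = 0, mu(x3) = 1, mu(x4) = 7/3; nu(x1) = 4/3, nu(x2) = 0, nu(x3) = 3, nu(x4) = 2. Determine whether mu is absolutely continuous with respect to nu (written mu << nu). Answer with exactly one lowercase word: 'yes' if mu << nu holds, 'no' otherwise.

mu << nu means: every nu-null measurable set is also mu-null; equivalently, for every atom x, if nu({x}) = 0 then mu({x}) = 0.
Checking each atom:
  x1: nu = 4/3 > 0 -> no constraint.
  x2: nu = 0, mu = 0 -> consistent with mu << nu.
  x3: nu = 3 > 0 -> no constraint.
  x4: nu = 2 > 0 -> no constraint.
No atom violates the condition. Therefore mu << nu.

yes


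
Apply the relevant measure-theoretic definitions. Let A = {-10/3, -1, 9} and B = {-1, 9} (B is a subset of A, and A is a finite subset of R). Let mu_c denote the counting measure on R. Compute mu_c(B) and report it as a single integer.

Counting measure assigns mu_c(E) = |E| (number of elements) when E is finite.
B has 2 element(s), so mu_c(B) = 2.

2


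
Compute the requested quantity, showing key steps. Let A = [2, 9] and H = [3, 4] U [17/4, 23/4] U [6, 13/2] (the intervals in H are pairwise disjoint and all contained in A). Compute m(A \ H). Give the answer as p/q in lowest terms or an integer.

The ambient interval has length m(A) = 9 - 2 = 7.
Since the holes are disjoint and sit inside A, by finite additivity
  m(H) = sum_i (b_i - a_i), and m(A \ H) = m(A) - m(H).
Computing the hole measures:
  m(H_1) = 4 - 3 = 1.
  m(H_2) = 23/4 - 17/4 = 3/2.
  m(H_3) = 13/2 - 6 = 1/2.
Summed: m(H) = 1 + 3/2 + 1/2 = 3.
So m(A \ H) = 7 - 3 = 4.

4


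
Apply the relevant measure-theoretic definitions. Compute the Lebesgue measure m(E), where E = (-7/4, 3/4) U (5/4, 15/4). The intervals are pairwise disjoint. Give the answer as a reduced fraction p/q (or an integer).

For pairwise disjoint intervals, m(union_i I_i) = sum_i m(I_i),
and m is invariant under swapping open/closed endpoints (single points have measure 0).
So m(E) = sum_i (b_i - a_i).
  I_1 has length 3/4 - (-7/4) = 5/2.
  I_2 has length 15/4 - 5/4 = 5/2.
Summing:
  m(E) = 5/2 + 5/2 = 5.

5


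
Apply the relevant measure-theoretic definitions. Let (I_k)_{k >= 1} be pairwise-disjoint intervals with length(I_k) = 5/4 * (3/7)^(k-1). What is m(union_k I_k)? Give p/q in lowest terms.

By countable additivity of the Lebesgue measure on pairwise disjoint measurable sets,
  m(union_{k >= 1} I_k) = sum_{k >= 1} m(I_k) = sum_{k >= 1} a * r^(k-1),
  with a = 5/4 and r = 3/7.
Since 0 < r = 3/7 < 1, the geometric series converges:
  sum_{k >= 1} a * r^(k-1) = a / (1 - r).
  = 5/4 / (1 - 3/7)
  = 5/4 / (4/7)
  = 35/16.

35/16


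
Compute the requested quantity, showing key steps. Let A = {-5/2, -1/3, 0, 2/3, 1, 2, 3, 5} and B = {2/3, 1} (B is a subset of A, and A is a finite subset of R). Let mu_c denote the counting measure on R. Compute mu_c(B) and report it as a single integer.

Counting measure assigns mu_c(E) = |E| (number of elements) when E is finite.
B has 2 element(s), so mu_c(B) = 2.

2


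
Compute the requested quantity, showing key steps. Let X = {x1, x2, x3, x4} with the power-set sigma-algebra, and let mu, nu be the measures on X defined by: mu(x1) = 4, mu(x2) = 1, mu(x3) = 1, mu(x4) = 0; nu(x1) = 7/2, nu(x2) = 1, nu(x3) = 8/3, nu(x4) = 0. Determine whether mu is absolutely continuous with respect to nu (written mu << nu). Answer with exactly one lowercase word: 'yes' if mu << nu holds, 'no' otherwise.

mu << nu means: every nu-null measurable set is also mu-null; equivalently, for every atom x, if nu({x}) = 0 then mu({x}) = 0.
Checking each atom:
  x1: nu = 7/2 > 0 -> no constraint.
  x2: nu = 1 > 0 -> no constraint.
  x3: nu = 8/3 > 0 -> no constraint.
  x4: nu = 0, mu = 0 -> consistent with mu << nu.
No atom violates the condition. Therefore mu << nu.

yes


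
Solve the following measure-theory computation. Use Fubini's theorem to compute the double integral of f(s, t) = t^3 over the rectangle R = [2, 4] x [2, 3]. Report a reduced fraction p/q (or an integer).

f(s, t) is a tensor product of a function of s and a function of t, and both factors are bounded continuous (hence Lebesgue integrable) on the rectangle, so Fubini's theorem applies:
  integral_R f d(m x m) = (integral_a1^b1 1 ds) * (integral_a2^b2 t^3 dt).
Inner integral in s: integral_{2}^{4} 1 ds = (4^1 - 2^1)/1
  = 2.
Inner integral in t: integral_{2}^{3} t^3 dt = (3^4 - 2^4)/4
  = 65/4.
Product: (2) * (65/4) = 65/2.

65/2


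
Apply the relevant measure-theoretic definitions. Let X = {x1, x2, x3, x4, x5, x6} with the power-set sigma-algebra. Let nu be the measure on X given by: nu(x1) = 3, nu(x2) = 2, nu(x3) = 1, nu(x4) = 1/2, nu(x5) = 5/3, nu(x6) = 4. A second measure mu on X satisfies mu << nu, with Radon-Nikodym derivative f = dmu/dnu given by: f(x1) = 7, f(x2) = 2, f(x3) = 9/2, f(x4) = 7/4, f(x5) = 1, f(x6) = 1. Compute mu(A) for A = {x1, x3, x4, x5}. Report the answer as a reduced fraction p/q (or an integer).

By the defining property of the Radon-Nikodym derivative, for every measurable set A,
  mu(A) = integral_A f dnu.
Since nu is a discrete measure concentrated on the atoms of X, the integral over A reduces to the sum
  mu(A) = sum_{x in A} f(x) * nu({x}).
Computing each term:
  x1: f(x1) * nu(x1) = 7 * 3 = 21.
  x3: f(x3) * nu(x3) = 9/2 * 1 = 9/2.
  x4: f(x4) * nu(x4) = 7/4 * 1/2 = 7/8.
  x5: f(x5) * nu(x5) = 1 * 5/3 = 5/3.
Summing: mu(A) = 21 + 9/2 + 7/8 + 5/3 = 673/24.

673/24


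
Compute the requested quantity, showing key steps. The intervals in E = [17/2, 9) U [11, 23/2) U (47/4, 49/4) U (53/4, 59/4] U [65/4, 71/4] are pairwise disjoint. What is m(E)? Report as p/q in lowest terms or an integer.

For pairwise disjoint intervals, m(union_i I_i) = sum_i m(I_i),
and m is invariant under swapping open/closed endpoints (single points have measure 0).
So m(E) = sum_i (b_i - a_i).
  I_1 has length 9 - 17/2 = 1/2.
  I_2 has length 23/2 - 11 = 1/2.
  I_3 has length 49/4 - 47/4 = 1/2.
  I_4 has length 59/4 - 53/4 = 3/2.
  I_5 has length 71/4 - 65/4 = 3/2.
Summing:
  m(E) = 1/2 + 1/2 + 1/2 + 3/2 + 3/2 = 9/2.

9/2


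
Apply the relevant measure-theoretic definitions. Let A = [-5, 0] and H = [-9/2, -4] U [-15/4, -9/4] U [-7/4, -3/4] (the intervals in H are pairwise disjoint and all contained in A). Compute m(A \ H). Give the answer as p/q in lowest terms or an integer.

The ambient interval has length m(A) = 0 - (-5) = 5.
Since the holes are disjoint and sit inside A, by finite additivity
  m(H) = sum_i (b_i - a_i), and m(A \ H) = m(A) - m(H).
Computing the hole measures:
  m(H_1) = -4 - (-9/2) = 1/2.
  m(H_2) = -9/4 - (-15/4) = 3/2.
  m(H_3) = -3/4 - (-7/4) = 1.
Summed: m(H) = 1/2 + 3/2 + 1 = 3.
So m(A \ H) = 5 - 3 = 2.

2


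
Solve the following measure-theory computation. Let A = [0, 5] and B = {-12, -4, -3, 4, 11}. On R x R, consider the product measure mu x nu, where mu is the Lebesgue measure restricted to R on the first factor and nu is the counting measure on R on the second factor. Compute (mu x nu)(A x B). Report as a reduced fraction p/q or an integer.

For a measurable rectangle A x B, the product measure satisfies
  (mu x nu)(A x B) = mu(A) * nu(B).
  mu(A) = 5.
  nu(B) = 5.
  (mu x nu)(A x B) = 5 * 5 = 25.

25


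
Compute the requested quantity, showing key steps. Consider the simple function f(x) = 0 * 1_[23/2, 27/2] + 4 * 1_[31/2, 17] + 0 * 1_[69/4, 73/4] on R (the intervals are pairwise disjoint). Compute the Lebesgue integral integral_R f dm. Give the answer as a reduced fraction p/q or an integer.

For a simple function f = sum_i c_i * 1_{A_i} with disjoint A_i,
  integral f dm = sum_i c_i * m(A_i).
Lengths of the A_i:
  m(A_1) = 27/2 - 23/2 = 2.
  m(A_2) = 17 - 31/2 = 3/2.
  m(A_3) = 73/4 - 69/4 = 1.
Contributions c_i * m(A_i):
  (0) * (2) = 0.
  (4) * (3/2) = 6.
  (0) * (1) = 0.
Total: 0 + 6 + 0 = 6.

6


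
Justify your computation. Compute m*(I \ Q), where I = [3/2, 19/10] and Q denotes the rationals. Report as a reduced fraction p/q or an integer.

The interval I = [3/2, 19/10] has m(I) = 19/10 - 3/2 = 2/5 (endpoints are measure-zero, so open/closed/half-open agree). Write I = (I cap Q) u (I \ Q). The rationals in I are countable, so m*(I cap Q) = 0 (cover each rational by intervals whose total length is arbitrarily small). By countable subadditivity m*(I) <= m*(I cap Q) + m*(I \ Q), hence m*(I \ Q) >= m(I) = 2/5. The reverse inequality m*(I \ Q) <= m*(I) = 2/5 is trivial since (I \ Q) is a subset of I. Therefore m*(I \ Q) = 2/5.

2/5


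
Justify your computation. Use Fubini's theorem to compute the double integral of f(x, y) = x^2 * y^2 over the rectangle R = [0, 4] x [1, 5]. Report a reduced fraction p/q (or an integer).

f(x, y) is a tensor product of a function of x and a function of y, and both factors are bounded continuous (hence Lebesgue integrable) on the rectangle, so Fubini's theorem applies:
  integral_R f d(m x m) = (integral_a1^b1 x^2 dx) * (integral_a2^b2 y^2 dy).
Inner integral in x: integral_{0}^{4} x^2 dx = (4^3 - 0^3)/3
  = 64/3.
Inner integral in y: integral_{1}^{5} y^2 dy = (5^3 - 1^3)/3
  = 124/3.
Product: (64/3) * (124/3) = 7936/9.

7936/9


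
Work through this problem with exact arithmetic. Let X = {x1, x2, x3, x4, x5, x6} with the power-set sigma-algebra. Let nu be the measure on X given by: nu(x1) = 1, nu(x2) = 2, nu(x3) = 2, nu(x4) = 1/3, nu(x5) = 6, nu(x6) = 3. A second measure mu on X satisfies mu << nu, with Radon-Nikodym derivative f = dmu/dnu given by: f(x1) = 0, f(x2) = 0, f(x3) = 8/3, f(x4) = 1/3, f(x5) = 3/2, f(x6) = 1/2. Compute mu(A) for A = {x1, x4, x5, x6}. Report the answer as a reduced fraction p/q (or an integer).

By the defining property of the Radon-Nikodym derivative, for every measurable set A,
  mu(A) = integral_A f dnu.
Since nu is a discrete measure concentrated on the atoms of X, the integral over A reduces to the sum
  mu(A) = sum_{x in A} f(x) * nu({x}).
Computing each term:
  x1: f(x1) * nu(x1) = 0 * 1 = 0.
  x4: f(x4) * nu(x4) = 1/3 * 1/3 = 1/9.
  x5: f(x5) * nu(x5) = 3/2 * 6 = 9.
  x6: f(x6) * nu(x6) = 1/2 * 3 = 3/2.
Summing: mu(A) = 0 + 1/9 + 9 + 3/2 = 191/18.

191/18


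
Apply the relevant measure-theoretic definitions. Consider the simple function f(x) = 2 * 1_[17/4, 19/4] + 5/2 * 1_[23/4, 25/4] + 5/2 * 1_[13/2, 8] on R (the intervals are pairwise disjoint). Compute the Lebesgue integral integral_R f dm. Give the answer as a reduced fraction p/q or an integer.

For a simple function f = sum_i c_i * 1_{A_i} with disjoint A_i,
  integral f dm = sum_i c_i * m(A_i).
Lengths of the A_i:
  m(A_1) = 19/4 - 17/4 = 1/2.
  m(A_2) = 25/4 - 23/4 = 1/2.
  m(A_3) = 8 - 13/2 = 3/2.
Contributions c_i * m(A_i):
  (2) * (1/2) = 1.
  (5/2) * (1/2) = 5/4.
  (5/2) * (3/2) = 15/4.
Total: 1 + 5/4 + 15/4 = 6.

6


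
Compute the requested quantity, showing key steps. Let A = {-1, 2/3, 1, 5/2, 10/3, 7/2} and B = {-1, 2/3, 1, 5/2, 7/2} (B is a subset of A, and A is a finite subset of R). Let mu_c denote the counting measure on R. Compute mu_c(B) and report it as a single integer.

Counting measure assigns mu_c(E) = |E| (number of elements) when E is finite.
B has 5 element(s), so mu_c(B) = 5.

5


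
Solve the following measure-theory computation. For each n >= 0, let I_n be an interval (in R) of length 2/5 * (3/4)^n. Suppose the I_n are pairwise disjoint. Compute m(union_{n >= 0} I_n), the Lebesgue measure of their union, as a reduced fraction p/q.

By countable additivity of the Lebesgue measure on pairwise disjoint measurable sets,
  m(union_{n >= 0} I_n) = sum_{n >= 0} m(I_n) = sum_{n >= 0} a * r^n,
  with a = 2/5 and r = 3/4.
Since 0 < r = 3/4 < 1, the geometric series converges:
  sum_{n >= 0} a * r^n = a / (1 - r).
  = 2/5 / (1 - 3/4)
  = 2/5 / (1/4)
  = 8/5.

8/5


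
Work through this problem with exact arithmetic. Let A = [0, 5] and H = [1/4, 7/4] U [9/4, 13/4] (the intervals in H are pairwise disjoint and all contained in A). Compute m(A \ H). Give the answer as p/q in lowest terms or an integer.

The ambient interval has length m(A) = 5 - 0 = 5.
Since the holes are disjoint and sit inside A, by finite additivity
  m(H) = sum_i (b_i - a_i), and m(A \ H) = m(A) - m(H).
Computing the hole measures:
  m(H_1) = 7/4 - 1/4 = 3/2.
  m(H_2) = 13/4 - 9/4 = 1.
Summed: m(H) = 3/2 + 1 = 5/2.
So m(A \ H) = 5 - 5/2 = 5/2.

5/2


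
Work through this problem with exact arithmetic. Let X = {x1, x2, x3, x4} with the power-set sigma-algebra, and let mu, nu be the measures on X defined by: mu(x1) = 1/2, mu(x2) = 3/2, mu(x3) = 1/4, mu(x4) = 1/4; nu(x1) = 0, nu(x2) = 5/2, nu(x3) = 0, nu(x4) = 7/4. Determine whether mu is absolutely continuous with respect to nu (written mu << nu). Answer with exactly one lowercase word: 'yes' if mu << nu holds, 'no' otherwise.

mu << nu means: every nu-null measurable set is also mu-null; equivalently, for every atom x, if nu({x}) = 0 then mu({x}) = 0.
Checking each atom:
  x1: nu = 0, mu = 1/2 > 0 -> violates mu << nu.
  x2: nu = 5/2 > 0 -> no constraint.
  x3: nu = 0, mu = 1/4 > 0 -> violates mu << nu.
  x4: nu = 7/4 > 0 -> no constraint.
The atom(s) x1, x3 violate the condition (nu = 0 but mu > 0). Therefore mu is NOT absolutely continuous w.r.t. nu.

no


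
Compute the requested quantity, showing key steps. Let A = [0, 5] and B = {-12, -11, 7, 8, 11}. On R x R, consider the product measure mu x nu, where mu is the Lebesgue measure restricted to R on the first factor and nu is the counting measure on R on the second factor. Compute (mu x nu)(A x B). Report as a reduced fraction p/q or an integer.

For a measurable rectangle A x B, the product measure satisfies
  (mu x nu)(A x B) = mu(A) * nu(B).
  mu(A) = 5.
  nu(B) = 5.
  (mu x nu)(A x B) = 5 * 5 = 25.

25


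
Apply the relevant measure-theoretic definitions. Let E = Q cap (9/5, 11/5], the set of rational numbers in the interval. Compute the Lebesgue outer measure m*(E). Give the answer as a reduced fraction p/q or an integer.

The set Q cap (9/5, 11/5] is countable (a subset of the countable set Q). Lebesgue outer measure of any countable set is 0: each singleton {q} has m*({q}) = 0, and by countable subadditivity m*(union_k {q_k}) <= sum_k m*({q_k}) = sum_k 0 = 0. The reverse inequality m*(E) >= 0 is automatic. So m*(Q cap (9/5, 11/5]) = 0.

0


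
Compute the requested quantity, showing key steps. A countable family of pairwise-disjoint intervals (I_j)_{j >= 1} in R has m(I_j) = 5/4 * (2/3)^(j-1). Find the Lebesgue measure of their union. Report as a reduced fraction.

By countable additivity of the Lebesgue measure on pairwise disjoint measurable sets,
  m(union_{j >= 1} I_j) = sum_{j >= 1} m(I_j) = sum_{j >= 1} a * r^(j-1),
  with a = 5/4 and r = 2/3.
Since 0 < r = 2/3 < 1, the geometric series converges:
  sum_{j >= 1} a * r^(j-1) = a / (1 - r).
  = 5/4 / (1 - 2/3)
  = 5/4 / (1/3)
  = 15/4.

15/4


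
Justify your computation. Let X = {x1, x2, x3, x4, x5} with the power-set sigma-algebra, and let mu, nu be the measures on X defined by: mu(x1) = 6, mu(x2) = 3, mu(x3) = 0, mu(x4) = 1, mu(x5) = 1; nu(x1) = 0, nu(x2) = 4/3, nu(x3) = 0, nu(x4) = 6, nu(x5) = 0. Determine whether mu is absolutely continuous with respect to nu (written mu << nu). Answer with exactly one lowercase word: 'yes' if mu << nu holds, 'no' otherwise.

mu << nu means: every nu-null measurable set is also mu-null; equivalently, for every atom x, if nu({x}) = 0 then mu({x}) = 0.
Checking each atom:
  x1: nu = 0, mu = 6 > 0 -> violates mu << nu.
  x2: nu = 4/3 > 0 -> no constraint.
  x3: nu = 0, mu = 0 -> consistent with mu << nu.
  x4: nu = 6 > 0 -> no constraint.
  x5: nu = 0, mu = 1 > 0 -> violates mu << nu.
The atom(s) x1, x5 violate the condition (nu = 0 but mu > 0). Therefore mu is NOT absolutely continuous w.r.t. nu.

no


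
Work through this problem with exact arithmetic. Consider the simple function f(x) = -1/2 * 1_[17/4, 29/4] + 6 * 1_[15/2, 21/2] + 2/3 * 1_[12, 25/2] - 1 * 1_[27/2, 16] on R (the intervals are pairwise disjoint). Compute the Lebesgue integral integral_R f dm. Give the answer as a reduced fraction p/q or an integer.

For a simple function f = sum_i c_i * 1_{A_i} with disjoint A_i,
  integral f dm = sum_i c_i * m(A_i).
Lengths of the A_i:
  m(A_1) = 29/4 - 17/4 = 3.
  m(A_2) = 21/2 - 15/2 = 3.
  m(A_3) = 25/2 - 12 = 1/2.
  m(A_4) = 16 - 27/2 = 5/2.
Contributions c_i * m(A_i):
  (-1/2) * (3) = -3/2.
  (6) * (3) = 18.
  (2/3) * (1/2) = 1/3.
  (-1) * (5/2) = -5/2.
Total: -3/2 + 18 + 1/3 - 5/2 = 43/3.

43/3


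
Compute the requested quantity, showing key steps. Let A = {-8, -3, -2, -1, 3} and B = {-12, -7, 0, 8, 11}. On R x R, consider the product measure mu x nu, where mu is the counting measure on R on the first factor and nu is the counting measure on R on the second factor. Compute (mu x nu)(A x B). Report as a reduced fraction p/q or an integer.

For a measurable rectangle A x B, the product measure satisfies
  (mu x nu)(A x B) = mu(A) * nu(B).
  mu(A) = 5.
  nu(B) = 5.
  (mu x nu)(A x B) = 5 * 5 = 25.

25


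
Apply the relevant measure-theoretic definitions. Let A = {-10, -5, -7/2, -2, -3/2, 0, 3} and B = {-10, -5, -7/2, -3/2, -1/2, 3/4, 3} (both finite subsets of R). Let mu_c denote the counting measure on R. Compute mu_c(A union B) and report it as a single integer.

Counting measure on a finite set equals cardinality. By inclusion-exclusion, |A union B| = |A| + |B| - |A cap B|.
|A| = 7, |B| = 7, |A cap B| = 5.
So mu_c(A union B) = 7 + 7 - 5 = 9.

9


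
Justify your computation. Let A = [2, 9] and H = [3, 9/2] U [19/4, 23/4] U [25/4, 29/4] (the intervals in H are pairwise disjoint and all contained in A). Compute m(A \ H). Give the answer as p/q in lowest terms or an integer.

The ambient interval has length m(A) = 9 - 2 = 7.
Since the holes are disjoint and sit inside A, by finite additivity
  m(H) = sum_i (b_i - a_i), and m(A \ H) = m(A) - m(H).
Computing the hole measures:
  m(H_1) = 9/2 - 3 = 3/2.
  m(H_2) = 23/4 - 19/4 = 1.
  m(H_3) = 29/4 - 25/4 = 1.
Summed: m(H) = 3/2 + 1 + 1 = 7/2.
So m(A \ H) = 7 - 7/2 = 7/2.

7/2


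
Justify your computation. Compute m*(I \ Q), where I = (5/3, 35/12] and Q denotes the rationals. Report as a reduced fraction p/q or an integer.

The interval I = (5/3, 35/12] has m(I) = 35/12 - 5/3 = 5/4 (endpoints are measure-zero, so open/closed/half-open agree). Write I = (I cap Q) u (I \ Q). The rationals in I are countable, so m*(I cap Q) = 0 (cover each rational by intervals whose total length is arbitrarily small). By countable subadditivity m*(I) <= m*(I cap Q) + m*(I \ Q), hence m*(I \ Q) >= m(I) = 5/4. The reverse inequality m*(I \ Q) <= m*(I) = 5/4 is trivial since (I \ Q) is a subset of I. Therefore m*(I \ Q) = 5/4.

5/4


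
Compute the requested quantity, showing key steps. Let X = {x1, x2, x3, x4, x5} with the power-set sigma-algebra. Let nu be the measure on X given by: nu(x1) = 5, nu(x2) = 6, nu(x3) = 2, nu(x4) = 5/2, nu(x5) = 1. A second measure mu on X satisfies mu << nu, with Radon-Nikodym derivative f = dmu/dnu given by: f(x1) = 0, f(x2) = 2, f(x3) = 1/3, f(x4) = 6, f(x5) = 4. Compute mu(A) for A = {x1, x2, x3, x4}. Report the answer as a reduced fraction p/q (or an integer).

By the defining property of the Radon-Nikodym derivative, for every measurable set A,
  mu(A) = integral_A f dnu.
Since nu is a discrete measure concentrated on the atoms of X, the integral over A reduces to the sum
  mu(A) = sum_{x in A} f(x) * nu({x}).
Computing each term:
  x1: f(x1) * nu(x1) = 0 * 5 = 0.
  x2: f(x2) * nu(x2) = 2 * 6 = 12.
  x3: f(x3) * nu(x3) = 1/3 * 2 = 2/3.
  x4: f(x4) * nu(x4) = 6 * 5/2 = 15.
Summing: mu(A) = 0 + 12 + 2/3 + 15 = 83/3.

83/3


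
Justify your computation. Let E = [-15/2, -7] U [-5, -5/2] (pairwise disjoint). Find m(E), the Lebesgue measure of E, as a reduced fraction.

For pairwise disjoint intervals, m(union_i I_i) = sum_i m(I_i),
and m is invariant under swapping open/closed endpoints (single points have measure 0).
So m(E) = sum_i (b_i - a_i).
  I_1 has length -7 - (-15/2) = 1/2.
  I_2 has length -5/2 - (-5) = 5/2.
Summing:
  m(E) = 1/2 + 5/2 = 3.

3


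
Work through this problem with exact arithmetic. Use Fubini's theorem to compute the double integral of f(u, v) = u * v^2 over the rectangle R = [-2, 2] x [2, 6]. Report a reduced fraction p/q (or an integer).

f(u, v) is a tensor product of a function of u and a function of v, and both factors are bounded continuous (hence Lebesgue integrable) on the rectangle, so Fubini's theorem applies:
  integral_R f d(m x m) = (integral_a1^b1 u du) * (integral_a2^b2 v^2 dv).
Inner integral in u: integral_{-2}^{2} u du = (2^2 - (-2)^2)/2
  = 0.
Inner integral in v: integral_{2}^{6} v^2 dv = (6^3 - 2^3)/3
  = 208/3.
Product: (0) * (208/3) = 0.

0


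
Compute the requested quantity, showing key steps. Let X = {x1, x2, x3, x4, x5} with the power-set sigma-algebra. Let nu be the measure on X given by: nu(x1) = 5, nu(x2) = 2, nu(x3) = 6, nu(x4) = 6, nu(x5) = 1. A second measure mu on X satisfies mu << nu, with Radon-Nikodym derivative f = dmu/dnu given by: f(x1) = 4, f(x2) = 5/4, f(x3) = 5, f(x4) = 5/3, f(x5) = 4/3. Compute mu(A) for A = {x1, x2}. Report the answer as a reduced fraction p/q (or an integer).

By the defining property of the Radon-Nikodym derivative, for every measurable set A,
  mu(A) = integral_A f dnu.
Since nu is a discrete measure concentrated on the atoms of X, the integral over A reduces to the sum
  mu(A) = sum_{x in A} f(x) * nu({x}).
Computing each term:
  x1: f(x1) * nu(x1) = 4 * 5 = 20.
  x2: f(x2) * nu(x2) = 5/4 * 2 = 5/2.
Summing: mu(A) = 20 + 5/2 = 45/2.

45/2


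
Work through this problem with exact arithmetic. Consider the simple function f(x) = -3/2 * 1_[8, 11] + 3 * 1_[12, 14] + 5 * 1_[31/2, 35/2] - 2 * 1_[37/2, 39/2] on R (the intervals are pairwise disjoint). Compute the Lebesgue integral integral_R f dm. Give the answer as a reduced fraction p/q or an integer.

For a simple function f = sum_i c_i * 1_{A_i} with disjoint A_i,
  integral f dm = sum_i c_i * m(A_i).
Lengths of the A_i:
  m(A_1) = 11 - 8 = 3.
  m(A_2) = 14 - 12 = 2.
  m(A_3) = 35/2 - 31/2 = 2.
  m(A_4) = 39/2 - 37/2 = 1.
Contributions c_i * m(A_i):
  (-3/2) * (3) = -9/2.
  (3) * (2) = 6.
  (5) * (2) = 10.
  (-2) * (1) = -2.
Total: -9/2 + 6 + 10 - 2 = 19/2.

19/2


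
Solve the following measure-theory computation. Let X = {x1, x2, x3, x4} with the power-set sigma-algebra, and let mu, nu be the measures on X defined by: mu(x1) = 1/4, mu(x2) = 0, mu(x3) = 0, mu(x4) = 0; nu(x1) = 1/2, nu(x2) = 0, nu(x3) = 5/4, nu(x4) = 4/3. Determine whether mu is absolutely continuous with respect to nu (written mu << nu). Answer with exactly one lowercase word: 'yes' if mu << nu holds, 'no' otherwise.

mu << nu means: every nu-null measurable set is also mu-null; equivalently, for every atom x, if nu({x}) = 0 then mu({x}) = 0.
Checking each atom:
  x1: nu = 1/2 > 0 -> no constraint.
  x2: nu = 0, mu = 0 -> consistent with mu << nu.
  x3: nu = 5/4 > 0 -> no constraint.
  x4: nu = 4/3 > 0 -> no constraint.
No atom violates the condition. Therefore mu << nu.

yes


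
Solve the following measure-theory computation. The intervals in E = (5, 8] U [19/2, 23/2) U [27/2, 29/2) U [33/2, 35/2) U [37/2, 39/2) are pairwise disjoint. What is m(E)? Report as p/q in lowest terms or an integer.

For pairwise disjoint intervals, m(union_i I_i) = sum_i m(I_i),
and m is invariant under swapping open/closed endpoints (single points have measure 0).
So m(E) = sum_i (b_i - a_i).
  I_1 has length 8 - 5 = 3.
  I_2 has length 23/2 - 19/2 = 2.
  I_3 has length 29/2 - 27/2 = 1.
  I_4 has length 35/2 - 33/2 = 1.
  I_5 has length 39/2 - 37/2 = 1.
Summing:
  m(E) = 3 + 2 + 1 + 1 + 1 = 8.

8


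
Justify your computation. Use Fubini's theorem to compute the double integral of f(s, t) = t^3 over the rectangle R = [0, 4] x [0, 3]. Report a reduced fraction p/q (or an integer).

f(s, t) is a tensor product of a function of s and a function of t, and both factors are bounded continuous (hence Lebesgue integrable) on the rectangle, so Fubini's theorem applies:
  integral_R f d(m x m) = (integral_a1^b1 1 ds) * (integral_a2^b2 t^3 dt).
Inner integral in s: integral_{0}^{4} 1 ds = (4^1 - 0^1)/1
  = 4.
Inner integral in t: integral_{0}^{3} t^3 dt = (3^4 - 0^4)/4
  = 81/4.
Product: (4) * (81/4) = 81.

81


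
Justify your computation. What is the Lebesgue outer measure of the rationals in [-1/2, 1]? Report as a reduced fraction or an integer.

The set Q cap [-1/2, 1] is countable (a subset of the countable set Q). Lebesgue outer measure of any countable set is 0: each singleton {q} has m*({q}) = 0, and by countable subadditivity m*(union_k {q_k}) <= sum_k m*({q_k}) = sum_k 0 = 0. The reverse inequality m*(E) >= 0 is automatic. So m*(Q cap [-1/2, 1]) = 0.

0


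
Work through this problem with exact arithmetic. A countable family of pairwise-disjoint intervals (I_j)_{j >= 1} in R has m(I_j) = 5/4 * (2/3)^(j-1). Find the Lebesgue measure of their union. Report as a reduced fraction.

By countable additivity of the Lebesgue measure on pairwise disjoint measurable sets,
  m(union_{j >= 1} I_j) = sum_{j >= 1} m(I_j) = sum_{j >= 1} a * r^(j-1),
  with a = 5/4 and r = 2/3.
Since 0 < r = 2/3 < 1, the geometric series converges:
  sum_{j >= 1} a * r^(j-1) = a / (1 - r).
  = 5/4 / (1 - 2/3)
  = 5/4 / (1/3)
  = 15/4.

15/4


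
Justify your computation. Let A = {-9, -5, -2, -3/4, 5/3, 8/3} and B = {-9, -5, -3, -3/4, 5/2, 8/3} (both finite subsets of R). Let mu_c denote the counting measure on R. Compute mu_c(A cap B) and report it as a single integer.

Counting measure on a finite set equals cardinality. mu_c(A cap B) = |A cap B| (elements appearing in both).
Enumerating the elements of A that also lie in B gives 4 element(s).
So mu_c(A cap B) = 4.

4


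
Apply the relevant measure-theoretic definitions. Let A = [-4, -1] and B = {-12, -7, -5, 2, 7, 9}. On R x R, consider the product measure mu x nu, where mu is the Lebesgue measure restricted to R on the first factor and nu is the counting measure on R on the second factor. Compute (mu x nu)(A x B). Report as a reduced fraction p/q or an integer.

For a measurable rectangle A x B, the product measure satisfies
  (mu x nu)(A x B) = mu(A) * nu(B).
  mu(A) = 3.
  nu(B) = 6.
  (mu x nu)(A x B) = 3 * 6 = 18.

18


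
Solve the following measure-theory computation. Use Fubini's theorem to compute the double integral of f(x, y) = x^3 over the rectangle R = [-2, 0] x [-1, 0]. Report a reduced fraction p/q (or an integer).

f(x, y) is a tensor product of a function of x and a function of y, and both factors are bounded continuous (hence Lebesgue integrable) on the rectangle, so Fubini's theorem applies:
  integral_R f d(m x m) = (integral_a1^b1 x^3 dx) * (integral_a2^b2 1 dy).
Inner integral in x: integral_{-2}^{0} x^3 dx = (0^4 - (-2)^4)/4
  = -4.
Inner integral in y: integral_{-1}^{0} 1 dy = (0^1 - (-1)^1)/1
  = 1.
Product: (-4) * (1) = -4.

-4


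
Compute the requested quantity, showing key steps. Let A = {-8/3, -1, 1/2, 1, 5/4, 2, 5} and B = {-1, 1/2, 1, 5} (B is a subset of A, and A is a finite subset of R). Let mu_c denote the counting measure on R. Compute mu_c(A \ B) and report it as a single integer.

Counting measure assigns mu_c(E) = |E| (number of elements) when E is finite. For B subset A, A \ B is the set of elements of A not in B, so |A \ B| = |A| - |B|.
|A| = 7, |B| = 4, so mu_c(A \ B) = 7 - 4 = 3.

3


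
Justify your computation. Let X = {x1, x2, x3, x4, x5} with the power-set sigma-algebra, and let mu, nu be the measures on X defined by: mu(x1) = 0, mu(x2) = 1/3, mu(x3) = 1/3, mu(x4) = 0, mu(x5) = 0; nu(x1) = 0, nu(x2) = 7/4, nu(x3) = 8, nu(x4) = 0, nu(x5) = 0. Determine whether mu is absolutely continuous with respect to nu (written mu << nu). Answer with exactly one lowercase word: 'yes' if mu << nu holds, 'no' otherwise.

mu << nu means: every nu-null measurable set is also mu-null; equivalently, for every atom x, if nu({x}) = 0 then mu({x}) = 0.
Checking each atom:
  x1: nu = 0, mu = 0 -> consistent with mu << nu.
  x2: nu = 7/4 > 0 -> no constraint.
  x3: nu = 8 > 0 -> no constraint.
  x4: nu = 0, mu = 0 -> consistent with mu << nu.
  x5: nu = 0, mu = 0 -> consistent with mu << nu.
No atom violates the condition. Therefore mu << nu.

yes


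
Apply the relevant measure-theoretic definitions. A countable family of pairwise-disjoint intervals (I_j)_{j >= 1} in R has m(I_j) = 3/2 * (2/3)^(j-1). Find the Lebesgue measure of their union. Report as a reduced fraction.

By countable additivity of the Lebesgue measure on pairwise disjoint measurable sets,
  m(union_{j >= 1} I_j) = sum_{j >= 1} m(I_j) = sum_{j >= 1} a * r^(j-1),
  with a = 3/2 and r = 2/3.
Since 0 < r = 2/3 < 1, the geometric series converges:
  sum_{j >= 1} a * r^(j-1) = a / (1 - r).
  = 3/2 / (1 - 2/3)
  = 3/2 / (1/3)
  = 9/2.

9/2


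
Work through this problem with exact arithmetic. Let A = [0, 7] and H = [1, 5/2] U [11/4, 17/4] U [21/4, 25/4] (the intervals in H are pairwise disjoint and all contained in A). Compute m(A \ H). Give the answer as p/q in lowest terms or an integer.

The ambient interval has length m(A) = 7 - 0 = 7.
Since the holes are disjoint and sit inside A, by finite additivity
  m(H) = sum_i (b_i - a_i), and m(A \ H) = m(A) - m(H).
Computing the hole measures:
  m(H_1) = 5/2 - 1 = 3/2.
  m(H_2) = 17/4 - 11/4 = 3/2.
  m(H_3) = 25/4 - 21/4 = 1.
Summed: m(H) = 3/2 + 3/2 + 1 = 4.
So m(A \ H) = 7 - 4 = 3.

3


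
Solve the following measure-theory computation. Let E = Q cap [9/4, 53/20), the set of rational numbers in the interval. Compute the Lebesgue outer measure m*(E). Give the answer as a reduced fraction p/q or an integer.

E = Q cap [9/4, 53/20) is a subset of Q, which is countable. Enumerate Q = {q_1, q_2, ...}; for any eps > 0, cover q_k by the open interval (q_k - eps/2^(k+1), q_k + eps/2^(k+1)), of length eps/2^k. The total cover length is sum_{k>=1} eps/2^k = eps. Hence m*(E) <= m*(Q) <= eps for every eps > 0, and since outer measure is non-negative, m*(E) = 0.

0


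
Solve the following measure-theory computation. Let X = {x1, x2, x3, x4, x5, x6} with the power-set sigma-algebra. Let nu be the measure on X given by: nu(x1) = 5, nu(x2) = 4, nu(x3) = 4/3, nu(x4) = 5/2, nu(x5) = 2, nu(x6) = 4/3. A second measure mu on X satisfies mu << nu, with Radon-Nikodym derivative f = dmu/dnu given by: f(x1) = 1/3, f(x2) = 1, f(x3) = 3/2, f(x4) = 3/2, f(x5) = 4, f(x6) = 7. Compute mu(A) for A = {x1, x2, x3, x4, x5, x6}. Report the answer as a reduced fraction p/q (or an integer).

By the defining property of the Radon-Nikodym derivative, for every measurable set A,
  mu(A) = integral_A f dnu.
Since nu is a discrete measure concentrated on the atoms of X, the integral over A reduces to the sum
  mu(A) = sum_{x in A} f(x) * nu({x}).
Computing each term:
  x1: f(x1) * nu(x1) = 1/3 * 5 = 5/3.
  x2: f(x2) * nu(x2) = 1 * 4 = 4.
  x3: f(x3) * nu(x3) = 3/2 * 4/3 = 2.
  x4: f(x4) * nu(x4) = 3/2 * 5/2 = 15/4.
  x5: f(x5) * nu(x5) = 4 * 2 = 8.
  x6: f(x6) * nu(x6) = 7 * 4/3 = 28/3.
Summing: mu(A) = 5/3 + 4 + 2 + 15/4 + 8 + 28/3 = 115/4.

115/4


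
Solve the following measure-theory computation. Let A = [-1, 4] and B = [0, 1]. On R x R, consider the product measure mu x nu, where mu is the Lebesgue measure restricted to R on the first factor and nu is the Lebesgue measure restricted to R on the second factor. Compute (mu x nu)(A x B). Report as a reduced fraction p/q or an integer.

For a measurable rectangle A x B, the product measure satisfies
  (mu x nu)(A x B) = mu(A) * nu(B).
  mu(A) = 5.
  nu(B) = 1.
  (mu x nu)(A x B) = 5 * 1 = 5.

5


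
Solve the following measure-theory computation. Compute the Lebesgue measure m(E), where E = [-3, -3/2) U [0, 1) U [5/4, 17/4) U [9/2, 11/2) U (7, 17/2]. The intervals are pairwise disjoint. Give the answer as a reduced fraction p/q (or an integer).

For pairwise disjoint intervals, m(union_i I_i) = sum_i m(I_i),
and m is invariant under swapping open/closed endpoints (single points have measure 0).
So m(E) = sum_i (b_i - a_i).
  I_1 has length -3/2 - (-3) = 3/2.
  I_2 has length 1 - 0 = 1.
  I_3 has length 17/4 - 5/4 = 3.
  I_4 has length 11/2 - 9/2 = 1.
  I_5 has length 17/2 - 7 = 3/2.
Summing:
  m(E) = 3/2 + 1 + 3 + 1 + 3/2 = 8.

8


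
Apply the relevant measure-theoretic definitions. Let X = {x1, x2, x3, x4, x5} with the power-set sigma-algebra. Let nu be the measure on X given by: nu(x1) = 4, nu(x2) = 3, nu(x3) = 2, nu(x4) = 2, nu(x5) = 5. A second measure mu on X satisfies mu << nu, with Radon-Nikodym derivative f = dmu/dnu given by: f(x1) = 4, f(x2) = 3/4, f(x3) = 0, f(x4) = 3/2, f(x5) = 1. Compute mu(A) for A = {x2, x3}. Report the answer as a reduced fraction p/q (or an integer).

By the defining property of the Radon-Nikodym derivative, for every measurable set A,
  mu(A) = integral_A f dnu.
Since nu is a discrete measure concentrated on the atoms of X, the integral over A reduces to the sum
  mu(A) = sum_{x in A} f(x) * nu({x}).
Computing each term:
  x2: f(x2) * nu(x2) = 3/4 * 3 = 9/4.
  x3: f(x3) * nu(x3) = 0 * 2 = 0.
Summing: mu(A) = 9/4 + 0 = 9/4.

9/4
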